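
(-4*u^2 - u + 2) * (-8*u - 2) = 32*u^3 + 16*u^2 - 14*u - 4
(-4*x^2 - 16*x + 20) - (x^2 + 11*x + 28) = -5*x^2 - 27*x - 8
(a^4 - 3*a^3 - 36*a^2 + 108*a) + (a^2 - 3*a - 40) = a^4 - 3*a^3 - 35*a^2 + 105*a - 40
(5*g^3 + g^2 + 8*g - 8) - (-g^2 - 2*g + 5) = 5*g^3 + 2*g^2 + 10*g - 13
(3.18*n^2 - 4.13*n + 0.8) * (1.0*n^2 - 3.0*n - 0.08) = 3.18*n^4 - 13.67*n^3 + 12.9356*n^2 - 2.0696*n - 0.064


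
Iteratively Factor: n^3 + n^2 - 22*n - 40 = (n + 4)*(n^2 - 3*n - 10) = (n + 2)*(n + 4)*(n - 5)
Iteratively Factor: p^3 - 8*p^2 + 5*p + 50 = (p + 2)*(p^2 - 10*p + 25) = (p - 5)*(p + 2)*(p - 5)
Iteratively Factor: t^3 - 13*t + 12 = (t - 3)*(t^2 + 3*t - 4) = (t - 3)*(t - 1)*(t + 4)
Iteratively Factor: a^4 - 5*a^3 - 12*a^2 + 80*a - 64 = (a - 1)*(a^3 - 4*a^2 - 16*a + 64) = (a - 4)*(a - 1)*(a^2 - 16) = (a - 4)^2*(a - 1)*(a + 4)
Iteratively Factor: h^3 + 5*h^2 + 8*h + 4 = (h + 1)*(h^2 + 4*h + 4) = (h + 1)*(h + 2)*(h + 2)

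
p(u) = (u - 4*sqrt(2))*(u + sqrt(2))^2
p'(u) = (u - 4*sqrt(2))*(2*u + 2*sqrt(2)) + (u + sqrt(2))^2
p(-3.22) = -28.95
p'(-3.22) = 35.32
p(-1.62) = -0.31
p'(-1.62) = 3.04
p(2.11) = -44.05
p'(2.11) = -12.58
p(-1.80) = -1.11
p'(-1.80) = 5.90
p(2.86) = -51.10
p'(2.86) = -5.64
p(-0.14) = -9.41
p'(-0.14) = -13.15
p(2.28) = -46.08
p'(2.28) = -11.30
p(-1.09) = -0.71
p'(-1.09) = -4.27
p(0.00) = -11.31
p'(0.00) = -14.00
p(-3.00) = -21.77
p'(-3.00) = 29.97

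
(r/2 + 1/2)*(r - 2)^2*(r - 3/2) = r^4/2 - 9*r^3/4 + 9*r^2/4 + 2*r - 3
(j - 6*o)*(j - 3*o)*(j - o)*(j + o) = j^4 - 9*j^3*o + 17*j^2*o^2 + 9*j*o^3 - 18*o^4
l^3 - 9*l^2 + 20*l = l*(l - 5)*(l - 4)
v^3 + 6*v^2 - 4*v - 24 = (v - 2)*(v + 2)*(v + 6)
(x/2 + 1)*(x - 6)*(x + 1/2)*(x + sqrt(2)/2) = x^4/2 - 7*x^3/4 + sqrt(2)*x^3/4 - 7*x^2 - 7*sqrt(2)*x^2/8 - 7*sqrt(2)*x/2 - 3*x - 3*sqrt(2)/2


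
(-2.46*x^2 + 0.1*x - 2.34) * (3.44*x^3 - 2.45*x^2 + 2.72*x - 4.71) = -8.4624*x^5 + 6.371*x^4 - 14.9858*x^3 + 17.5916*x^2 - 6.8358*x + 11.0214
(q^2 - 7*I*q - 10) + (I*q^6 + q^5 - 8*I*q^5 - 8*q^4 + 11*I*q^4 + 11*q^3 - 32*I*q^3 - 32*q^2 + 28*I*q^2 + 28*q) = I*q^6 + q^5 - 8*I*q^5 - 8*q^4 + 11*I*q^4 + 11*q^3 - 32*I*q^3 - 31*q^2 + 28*I*q^2 + 28*q - 7*I*q - 10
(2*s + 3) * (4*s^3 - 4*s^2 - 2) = 8*s^4 + 4*s^3 - 12*s^2 - 4*s - 6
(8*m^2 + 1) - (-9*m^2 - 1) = 17*m^2 + 2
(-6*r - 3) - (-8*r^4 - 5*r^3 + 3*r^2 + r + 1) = 8*r^4 + 5*r^3 - 3*r^2 - 7*r - 4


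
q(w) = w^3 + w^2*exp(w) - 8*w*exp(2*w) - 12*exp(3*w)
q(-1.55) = -2.77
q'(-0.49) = -8.07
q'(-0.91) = 0.80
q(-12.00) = -1728.00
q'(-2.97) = 26.71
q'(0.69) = -355.85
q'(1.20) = -1600.30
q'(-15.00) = 675.00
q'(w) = w^2*exp(w) + 3*w^2 - 16*w*exp(2*w) + 2*w*exp(w) - 36*exp(3*w) - 8*exp(2*w)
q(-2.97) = -25.68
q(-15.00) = -3375.00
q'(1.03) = -971.32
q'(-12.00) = 432.00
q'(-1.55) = 7.47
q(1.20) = -538.49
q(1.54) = -1471.28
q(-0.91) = -0.02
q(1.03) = -324.31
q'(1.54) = -4331.44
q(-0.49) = -1.26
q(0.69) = -115.76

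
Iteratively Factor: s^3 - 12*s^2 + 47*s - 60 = (s - 3)*(s^2 - 9*s + 20) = (s - 4)*(s - 3)*(s - 5)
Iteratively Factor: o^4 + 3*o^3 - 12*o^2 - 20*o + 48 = (o + 4)*(o^3 - o^2 - 8*o + 12) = (o - 2)*(o + 4)*(o^2 + o - 6) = (o - 2)*(o + 3)*(o + 4)*(o - 2)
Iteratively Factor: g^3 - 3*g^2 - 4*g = (g + 1)*(g^2 - 4*g) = (g - 4)*(g + 1)*(g)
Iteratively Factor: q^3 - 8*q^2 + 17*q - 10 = (q - 2)*(q^2 - 6*q + 5) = (q - 5)*(q - 2)*(q - 1)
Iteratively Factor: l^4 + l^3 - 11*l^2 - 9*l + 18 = (l + 2)*(l^3 - l^2 - 9*l + 9) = (l + 2)*(l + 3)*(l^2 - 4*l + 3) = (l - 1)*(l + 2)*(l + 3)*(l - 3)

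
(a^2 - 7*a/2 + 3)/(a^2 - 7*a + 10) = (a - 3/2)/(a - 5)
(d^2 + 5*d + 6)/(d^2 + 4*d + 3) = (d + 2)/(d + 1)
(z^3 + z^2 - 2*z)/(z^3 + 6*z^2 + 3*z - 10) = z/(z + 5)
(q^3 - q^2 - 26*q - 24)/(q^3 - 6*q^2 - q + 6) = (q + 4)/(q - 1)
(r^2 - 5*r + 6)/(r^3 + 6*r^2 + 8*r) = (r^2 - 5*r + 6)/(r*(r^2 + 6*r + 8))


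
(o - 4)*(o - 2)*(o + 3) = o^3 - 3*o^2 - 10*o + 24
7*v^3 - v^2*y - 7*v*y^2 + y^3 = (-7*v + y)*(-v + y)*(v + y)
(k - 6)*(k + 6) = k^2 - 36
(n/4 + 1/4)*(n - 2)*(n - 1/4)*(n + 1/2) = n^4/4 - 3*n^3/16 - 19*n^2/32 - 3*n/32 + 1/16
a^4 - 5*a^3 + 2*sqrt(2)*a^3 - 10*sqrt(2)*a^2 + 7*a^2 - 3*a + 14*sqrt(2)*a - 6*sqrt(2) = (a - 3)*(a - 1)^2*(a + 2*sqrt(2))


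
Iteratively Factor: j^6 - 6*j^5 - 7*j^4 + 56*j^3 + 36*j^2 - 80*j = (j + 2)*(j^5 - 8*j^4 + 9*j^3 + 38*j^2 - 40*j) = (j - 1)*(j + 2)*(j^4 - 7*j^3 + 2*j^2 + 40*j) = (j - 4)*(j - 1)*(j + 2)*(j^3 - 3*j^2 - 10*j) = (j - 5)*(j - 4)*(j - 1)*(j + 2)*(j^2 + 2*j) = (j - 5)*(j - 4)*(j - 1)*(j + 2)^2*(j)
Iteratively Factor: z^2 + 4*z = (z)*(z + 4)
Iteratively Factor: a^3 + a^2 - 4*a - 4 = (a + 2)*(a^2 - a - 2) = (a + 1)*(a + 2)*(a - 2)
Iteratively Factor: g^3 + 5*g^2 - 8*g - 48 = (g + 4)*(g^2 + g - 12) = (g - 3)*(g + 4)*(g + 4)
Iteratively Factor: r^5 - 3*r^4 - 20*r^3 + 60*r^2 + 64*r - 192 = (r - 4)*(r^4 + r^3 - 16*r^2 - 4*r + 48) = (r - 4)*(r - 3)*(r^3 + 4*r^2 - 4*r - 16) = (r - 4)*(r - 3)*(r + 2)*(r^2 + 2*r - 8) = (r - 4)*(r - 3)*(r + 2)*(r + 4)*(r - 2)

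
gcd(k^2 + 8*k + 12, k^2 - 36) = k + 6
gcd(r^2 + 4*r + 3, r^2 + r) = r + 1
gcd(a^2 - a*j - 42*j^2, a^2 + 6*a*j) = a + 6*j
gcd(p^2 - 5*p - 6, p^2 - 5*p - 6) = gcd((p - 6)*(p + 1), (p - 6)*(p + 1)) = p^2 - 5*p - 6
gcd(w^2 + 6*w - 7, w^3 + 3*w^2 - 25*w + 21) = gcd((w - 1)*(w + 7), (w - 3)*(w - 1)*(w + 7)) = w^2 + 6*w - 7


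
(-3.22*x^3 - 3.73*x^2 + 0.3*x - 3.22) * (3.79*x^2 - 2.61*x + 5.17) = -12.2038*x^5 - 5.7325*x^4 - 5.7751*x^3 - 32.2709*x^2 + 9.9552*x - 16.6474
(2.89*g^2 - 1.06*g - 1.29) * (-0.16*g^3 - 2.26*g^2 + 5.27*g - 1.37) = -0.4624*g^5 - 6.3618*g^4 + 17.8323*g^3 - 6.6301*g^2 - 5.3461*g + 1.7673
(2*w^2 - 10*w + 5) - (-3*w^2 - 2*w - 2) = 5*w^2 - 8*w + 7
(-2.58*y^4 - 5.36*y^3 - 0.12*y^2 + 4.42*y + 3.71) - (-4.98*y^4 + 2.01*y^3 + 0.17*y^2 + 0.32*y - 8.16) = 2.4*y^4 - 7.37*y^3 - 0.29*y^2 + 4.1*y + 11.87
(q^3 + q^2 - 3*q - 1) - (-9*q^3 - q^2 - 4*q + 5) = 10*q^3 + 2*q^2 + q - 6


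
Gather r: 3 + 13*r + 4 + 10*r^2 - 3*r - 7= 10*r^2 + 10*r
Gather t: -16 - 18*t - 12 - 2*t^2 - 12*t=-2*t^2 - 30*t - 28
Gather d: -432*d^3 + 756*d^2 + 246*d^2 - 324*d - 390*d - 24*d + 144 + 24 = -432*d^3 + 1002*d^2 - 738*d + 168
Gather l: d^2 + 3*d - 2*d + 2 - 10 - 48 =d^2 + d - 56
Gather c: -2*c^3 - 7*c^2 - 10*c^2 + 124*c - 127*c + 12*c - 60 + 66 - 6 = -2*c^3 - 17*c^2 + 9*c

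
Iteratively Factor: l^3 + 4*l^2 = (l)*(l^2 + 4*l) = l*(l + 4)*(l)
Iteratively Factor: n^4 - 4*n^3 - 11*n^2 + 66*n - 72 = (n - 2)*(n^3 - 2*n^2 - 15*n + 36) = (n - 3)*(n - 2)*(n^2 + n - 12) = (n - 3)*(n - 2)*(n + 4)*(n - 3)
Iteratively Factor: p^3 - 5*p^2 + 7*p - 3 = (p - 1)*(p^2 - 4*p + 3) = (p - 1)^2*(p - 3)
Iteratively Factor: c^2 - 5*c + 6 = (c - 3)*(c - 2)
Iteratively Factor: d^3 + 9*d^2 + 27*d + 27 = (d + 3)*(d^2 + 6*d + 9) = (d + 3)^2*(d + 3)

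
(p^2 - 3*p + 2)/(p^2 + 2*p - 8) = (p - 1)/(p + 4)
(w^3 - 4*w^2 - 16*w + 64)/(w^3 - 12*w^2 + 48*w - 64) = (w + 4)/(w - 4)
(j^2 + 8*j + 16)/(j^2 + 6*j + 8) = (j + 4)/(j + 2)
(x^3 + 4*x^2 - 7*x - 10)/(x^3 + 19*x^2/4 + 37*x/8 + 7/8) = 8*(x^2 + 3*x - 10)/(8*x^2 + 30*x + 7)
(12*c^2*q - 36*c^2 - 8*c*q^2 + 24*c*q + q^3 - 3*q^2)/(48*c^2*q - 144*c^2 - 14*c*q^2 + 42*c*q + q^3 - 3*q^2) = (-2*c + q)/(-8*c + q)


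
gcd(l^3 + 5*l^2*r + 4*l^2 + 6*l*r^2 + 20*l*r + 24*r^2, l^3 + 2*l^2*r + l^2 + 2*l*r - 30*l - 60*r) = l + 2*r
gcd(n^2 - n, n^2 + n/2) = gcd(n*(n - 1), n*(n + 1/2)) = n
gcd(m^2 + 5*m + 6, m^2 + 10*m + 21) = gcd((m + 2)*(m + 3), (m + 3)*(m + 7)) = m + 3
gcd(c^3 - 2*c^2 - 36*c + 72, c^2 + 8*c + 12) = c + 6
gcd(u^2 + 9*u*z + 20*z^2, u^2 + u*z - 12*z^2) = u + 4*z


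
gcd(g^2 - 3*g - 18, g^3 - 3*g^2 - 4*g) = 1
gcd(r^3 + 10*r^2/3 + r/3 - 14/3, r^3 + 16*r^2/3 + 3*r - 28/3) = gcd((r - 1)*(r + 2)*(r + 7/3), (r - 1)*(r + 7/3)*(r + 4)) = r^2 + 4*r/3 - 7/3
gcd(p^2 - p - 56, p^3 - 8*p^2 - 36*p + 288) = p - 8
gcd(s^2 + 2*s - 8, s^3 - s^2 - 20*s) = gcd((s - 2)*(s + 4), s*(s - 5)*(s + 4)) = s + 4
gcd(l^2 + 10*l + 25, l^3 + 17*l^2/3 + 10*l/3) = l + 5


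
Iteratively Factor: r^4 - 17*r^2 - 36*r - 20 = (r + 2)*(r^3 - 2*r^2 - 13*r - 10) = (r + 2)^2*(r^2 - 4*r - 5) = (r - 5)*(r + 2)^2*(r + 1)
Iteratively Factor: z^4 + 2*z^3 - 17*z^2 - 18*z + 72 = (z - 3)*(z^3 + 5*z^2 - 2*z - 24) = (z - 3)*(z + 3)*(z^2 + 2*z - 8) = (z - 3)*(z + 3)*(z + 4)*(z - 2)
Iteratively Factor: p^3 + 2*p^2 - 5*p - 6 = (p - 2)*(p^2 + 4*p + 3) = (p - 2)*(p + 3)*(p + 1)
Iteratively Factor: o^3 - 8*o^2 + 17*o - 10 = (o - 1)*(o^2 - 7*o + 10) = (o - 2)*(o - 1)*(o - 5)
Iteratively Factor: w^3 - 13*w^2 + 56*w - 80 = (w - 4)*(w^2 - 9*w + 20) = (w - 4)^2*(w - 5)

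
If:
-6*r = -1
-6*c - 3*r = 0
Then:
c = -1/12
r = 1/6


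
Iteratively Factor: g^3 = (g)*(g^2) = g^2*(g)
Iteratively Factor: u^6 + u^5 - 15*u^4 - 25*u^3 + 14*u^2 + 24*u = (u + 3)*(u^5 - 2*u^4 - 9*u^3 + 2*u^2 + 8*u) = (u - 1)*(u + 3)*(u^4 - u^3 - 10*u^2 - 8*u) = u*(u - 1)*(u + 3)*(u^3 - u^2 - 10*u - 8) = u*(u - 1)*(u + 1)*(u + 3)*(u^2 - 2*u - 8) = u*(u - 1)*(u + 1)*(u + 2)*(u + 3)*(u - 4)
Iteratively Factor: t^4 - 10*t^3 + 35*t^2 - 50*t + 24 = (t - 3)*(t^3 - 7*t^2 + 14*t - 8) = (t - 3)*(t - 1)*(t^2 - 6*t + 8) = (t - 3)*(t - 2)*(t - 1)*(t - 4)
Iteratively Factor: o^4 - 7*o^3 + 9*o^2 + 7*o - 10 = (o + 1)*(o^3 - 8*o^2 + 17*o - 10) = (o - 2)*(o + 1)*(o^2 - 6*o + 5) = (o - 2)*(o - 1)*(o + 1)*(o - 5)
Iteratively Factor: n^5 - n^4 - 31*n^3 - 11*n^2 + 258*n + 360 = (n - 5)*(n^4 + 4*n^3 - 11*n^2 - 66*n - 72) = (n - 5)*(n + 3)*(n^3 + n^2 - 14*n - 24) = (n - 5)*(n - 4)*(n + 3)*(n^2 + 5*n + 6) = (n - 5)*(n - 4)*(n + 2)*(n + 3)*(n + 3)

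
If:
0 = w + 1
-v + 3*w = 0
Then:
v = -3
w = -1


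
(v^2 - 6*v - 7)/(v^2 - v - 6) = (-v^2 + 6*v + 7)/(-v^2 + v + 6)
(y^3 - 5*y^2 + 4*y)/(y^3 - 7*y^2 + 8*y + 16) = y*(y - 1)/(y^2 - 3*y - 4)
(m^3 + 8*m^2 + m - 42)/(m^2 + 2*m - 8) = (m^2 + 10*m + 21)/(m + 4)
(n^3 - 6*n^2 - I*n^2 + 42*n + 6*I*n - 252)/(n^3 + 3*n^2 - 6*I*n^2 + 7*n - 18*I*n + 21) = (n^2 + 6*n*(-1 + I) - 36*I)/(n^2 + n*(3 + I) + 3*I)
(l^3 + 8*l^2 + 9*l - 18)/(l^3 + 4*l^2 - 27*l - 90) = (l - 1)/(l - 5)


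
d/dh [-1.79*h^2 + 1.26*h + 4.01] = 1.26 - 3.58*h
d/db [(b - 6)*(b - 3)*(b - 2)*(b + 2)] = 4*b^3 - 27*b^2 + 28*b + 36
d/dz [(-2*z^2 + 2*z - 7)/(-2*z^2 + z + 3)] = (2*z^2 - 40*z + 13)/(4*z^4 - 4*z^3 - 11*z^2 + 6*z + 9)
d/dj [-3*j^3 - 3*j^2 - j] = -9*j^2 - 6*j - 1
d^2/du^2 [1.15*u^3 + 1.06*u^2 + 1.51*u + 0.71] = 6.9*u + 2.12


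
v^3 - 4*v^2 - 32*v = v*(v - 8)*(v + 4)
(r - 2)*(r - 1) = r^2 - 3*r + 2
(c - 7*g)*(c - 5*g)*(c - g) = c^3 - 13*c^2*g + 47*c*g^2 - 35*g^3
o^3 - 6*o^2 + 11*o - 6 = (o - 3)*(o - 2)*(o - 1)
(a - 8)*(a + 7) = a^2 - a - 56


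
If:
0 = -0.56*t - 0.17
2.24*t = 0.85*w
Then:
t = -0.30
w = -0.80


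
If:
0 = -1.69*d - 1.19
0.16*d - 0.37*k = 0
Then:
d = -0.70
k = -0.30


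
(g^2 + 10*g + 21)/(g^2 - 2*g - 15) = (g + 7)/(g - 5)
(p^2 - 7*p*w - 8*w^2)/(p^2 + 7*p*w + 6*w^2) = (p - 8*w)/(p + 6*w)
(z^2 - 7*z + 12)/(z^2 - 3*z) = (z - 4)/z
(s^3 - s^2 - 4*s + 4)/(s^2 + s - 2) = s - 2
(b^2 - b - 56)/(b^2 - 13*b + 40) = (b + 7)/(b - 5)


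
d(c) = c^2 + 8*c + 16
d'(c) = 2*c + 8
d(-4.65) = 0.42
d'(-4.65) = -1.30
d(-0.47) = 12.46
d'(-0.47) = 7.06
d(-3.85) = 0.02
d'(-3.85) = 0.30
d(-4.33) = 0.11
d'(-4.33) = -0.66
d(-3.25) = 0.56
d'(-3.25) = 1.50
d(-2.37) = 2.66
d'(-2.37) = 3.26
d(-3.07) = 0.86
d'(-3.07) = 1.86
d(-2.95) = 1.10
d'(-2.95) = 2.10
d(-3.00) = 1.00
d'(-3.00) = 2.00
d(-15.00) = 121.00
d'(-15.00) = -22.00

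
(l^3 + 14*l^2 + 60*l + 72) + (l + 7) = l^3 + 14*l^2 + 61*l + 79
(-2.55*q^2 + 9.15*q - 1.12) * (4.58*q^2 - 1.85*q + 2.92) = -11.679*q^4 + 46.6245*q^3 - 29.5031*q^2 + 28.79*q - 3.2704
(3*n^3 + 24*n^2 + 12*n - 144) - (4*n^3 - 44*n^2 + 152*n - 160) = -n^3 + 68*n^2 - 140*n + 16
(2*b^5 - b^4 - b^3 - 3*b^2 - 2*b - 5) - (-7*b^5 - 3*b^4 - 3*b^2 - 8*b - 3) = 9*b^5 + 2*b^4 - b^3 + 6*b - 2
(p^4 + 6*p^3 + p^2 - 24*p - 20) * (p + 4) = p^5 + 10*p^4 + 25*p^3 - 20*p^2 - 116*p - 80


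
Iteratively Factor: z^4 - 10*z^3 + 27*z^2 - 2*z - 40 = (z - 4)*(z^3 - 6*z^2 + 3*z + 10) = (z - 5)*(z - 4)*(z^2 - z - 2) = (z - 5)*(z - 4)*(z + 1)*(z - 2)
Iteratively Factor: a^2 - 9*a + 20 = (a - 5)*(a - 4)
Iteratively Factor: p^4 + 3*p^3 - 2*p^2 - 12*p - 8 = (p - 2)*(p^3 + 5*p^2 + 8*p + 4) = (p - 2)*(p + 2)*(p^2 + 3*p + 2) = (p - 2)*(p + 2)^2*(p + 1)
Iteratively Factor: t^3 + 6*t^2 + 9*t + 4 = (t + 1)*(t^2 + 5*t + 4) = (t + 1)^2*(t + 4)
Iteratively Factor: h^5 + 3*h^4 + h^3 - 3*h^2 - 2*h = (h)*(h^4 + 3*h^3 + h^2 - 3*h - 2) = h*(h + 1)*(h^3 + 2*h^2 - h - 2) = h*(h + 1)^2*(h^2 + h - 2) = h*(h + 1)^2*(h + 2)*(h - 1)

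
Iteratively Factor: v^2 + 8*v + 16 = (v + 4)*(v + 4)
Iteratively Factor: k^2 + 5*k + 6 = (k + 2)*(k + 3)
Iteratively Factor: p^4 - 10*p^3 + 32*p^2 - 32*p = (p - 4)*(p^3 - 6*p^2 + 8*p) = (p - 4)*(p - 2)*(p^2 - 4*p) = p*(p - 4)*(p - 2)*(p - 4)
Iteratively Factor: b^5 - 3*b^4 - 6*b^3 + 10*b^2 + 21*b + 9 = (b + 1)*(b^4 - 4*b^3 - 2*b^2 + 12*b + 9) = (b + 1)^2*(b^3 - 5*b^2 + 3*b + 9) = (b + 1)^3*(b^2 - 6*b + 9) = (b - 3)*(b + 1)^3*(b - 3)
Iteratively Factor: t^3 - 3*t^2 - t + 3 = (t + 1)*(t^2 - 4*t + 3) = (t - 3)*(t + 1)*(t - 1)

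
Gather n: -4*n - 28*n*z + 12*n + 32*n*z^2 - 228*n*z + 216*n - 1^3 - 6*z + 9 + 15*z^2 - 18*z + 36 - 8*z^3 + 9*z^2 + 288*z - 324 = n*(32*z^2 - 256*z + 224) - 8*z^3 + 24*z^2 + 264*z - 280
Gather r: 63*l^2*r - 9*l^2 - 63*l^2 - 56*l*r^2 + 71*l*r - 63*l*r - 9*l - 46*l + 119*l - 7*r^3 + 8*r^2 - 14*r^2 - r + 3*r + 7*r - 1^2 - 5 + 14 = -72*l^2 + 64*l - 7*r^3 + r^2*(-56*l - 6) + r*(63*l^2 + 8*l + 9) + 8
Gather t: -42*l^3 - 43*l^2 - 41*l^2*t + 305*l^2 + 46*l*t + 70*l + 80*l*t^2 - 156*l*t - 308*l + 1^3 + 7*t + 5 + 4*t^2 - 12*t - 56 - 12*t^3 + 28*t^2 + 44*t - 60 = -42*l^3 + 262*l^2 - 238*l - 12*t^3 + t^2*(80*l + 32) + t*(-41*l^2 - 110*l + 39) - 110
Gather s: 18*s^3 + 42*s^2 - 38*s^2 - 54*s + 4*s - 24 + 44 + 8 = 18*s^3 + 4*s^2 - 50*s + 28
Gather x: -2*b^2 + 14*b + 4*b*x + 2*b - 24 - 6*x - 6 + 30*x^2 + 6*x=-2*b^2 + 4*b*x + 16*b + 30*x^2 - 30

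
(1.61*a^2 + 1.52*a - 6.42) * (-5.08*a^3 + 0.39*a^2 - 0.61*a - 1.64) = -8.1788*a^5 - 7.0937*a^4 + 32.2243*a^3 - 6.0714*a^2 + 1.4234*a + 10.5288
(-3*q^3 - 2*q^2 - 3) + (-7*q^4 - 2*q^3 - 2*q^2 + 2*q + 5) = -7*q^4 - 5*q^3 - 4*q^2 + 2*q + 2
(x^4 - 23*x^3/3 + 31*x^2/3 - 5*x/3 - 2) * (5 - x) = -x^5 + 38*x^4/3 - 146*x^3/3 + 160*x^2/3 - 19*x/3 - 10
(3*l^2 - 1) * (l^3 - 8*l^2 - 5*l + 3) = 3*l^5 - 24*l^4 - 16*l^3 + 17*l^2 + 5*l - 3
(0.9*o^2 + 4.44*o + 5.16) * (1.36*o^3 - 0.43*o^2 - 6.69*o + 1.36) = 1.224*o^5 + 5.6514*o^4 - 0.9126*o^3 - 30.6984*o^2 - 28.482*o + 7.0176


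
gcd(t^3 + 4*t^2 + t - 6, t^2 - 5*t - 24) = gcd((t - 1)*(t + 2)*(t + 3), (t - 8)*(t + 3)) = t + 3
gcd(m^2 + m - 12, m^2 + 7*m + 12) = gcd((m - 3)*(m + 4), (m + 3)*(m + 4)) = m + 4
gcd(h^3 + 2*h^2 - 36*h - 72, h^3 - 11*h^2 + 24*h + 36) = h - 6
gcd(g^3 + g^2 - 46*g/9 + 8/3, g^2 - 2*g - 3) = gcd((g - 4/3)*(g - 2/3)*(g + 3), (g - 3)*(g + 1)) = 1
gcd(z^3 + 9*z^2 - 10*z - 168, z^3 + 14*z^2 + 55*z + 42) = z^2 + 13*z + 42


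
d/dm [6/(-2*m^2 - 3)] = 24*m/(2*m^2 + 3)^2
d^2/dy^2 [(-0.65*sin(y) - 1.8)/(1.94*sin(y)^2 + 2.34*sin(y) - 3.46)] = (2.44634*sin(y)^5 + 24.14718*sin(y)^4 + 45.79952*sin(y)^3 + 22.80114*sin(y)^2 - 52.85098*sin(y) - 54.40212)/(1.94*sin(y)^2 + 2.34*sin(y) - 3.46)^3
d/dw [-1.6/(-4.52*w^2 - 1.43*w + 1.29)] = (-14.464*w - 2.288)/(4.52*w^2 + 1.43*w - 1.29)^2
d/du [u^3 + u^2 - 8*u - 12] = 3*u^2 + 2*u - 8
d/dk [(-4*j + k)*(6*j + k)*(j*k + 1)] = -24*j^3 + 4*j^2*k + 3*j*k^2 + 2*j + 2*k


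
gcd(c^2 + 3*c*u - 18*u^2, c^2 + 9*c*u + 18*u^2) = c + 6*u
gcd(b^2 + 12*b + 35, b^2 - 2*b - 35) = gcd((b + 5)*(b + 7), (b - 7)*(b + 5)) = b + 5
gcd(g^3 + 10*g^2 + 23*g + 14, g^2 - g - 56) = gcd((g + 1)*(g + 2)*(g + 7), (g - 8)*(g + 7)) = g + 7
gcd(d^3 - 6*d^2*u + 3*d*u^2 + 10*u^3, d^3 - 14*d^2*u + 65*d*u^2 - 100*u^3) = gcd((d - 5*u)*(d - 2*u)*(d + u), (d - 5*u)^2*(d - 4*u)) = -d + 5*u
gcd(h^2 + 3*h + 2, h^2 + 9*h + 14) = h + 2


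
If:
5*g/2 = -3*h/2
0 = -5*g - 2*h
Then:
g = 0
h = 0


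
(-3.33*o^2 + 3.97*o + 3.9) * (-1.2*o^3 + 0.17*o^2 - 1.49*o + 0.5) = 3.996*o^5 - 5.3301*o^4 + 0.956600000000001*o^3 - 6.9173*o^2 - 3.826*o + 1.95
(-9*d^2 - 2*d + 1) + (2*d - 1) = -9*d^2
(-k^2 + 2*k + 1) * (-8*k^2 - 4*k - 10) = 8*k^4 - 12*k^3 - 6*k^2 - 24*k - 10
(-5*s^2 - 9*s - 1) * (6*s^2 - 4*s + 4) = -30*s^4 - 34*s^3 + 10*s^2 - 32*s - 4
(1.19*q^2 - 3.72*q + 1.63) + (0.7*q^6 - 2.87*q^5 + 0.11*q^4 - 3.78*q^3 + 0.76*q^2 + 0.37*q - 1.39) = 0.7*q^6 - 2.87*q^5 + 0.11*q^4 - 3.78*q^3 + 1.95*q^2 - 3.35*q + 0.24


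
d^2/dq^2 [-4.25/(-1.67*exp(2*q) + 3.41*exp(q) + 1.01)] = ((14.4925 - 28.39*exp(q))*(-1.67*exp(2*q) + 3.41*exp(q) + 1.01) - 4.25*(3.34*exp(q) - 3.41)*(6.68*exp(q) - 6.82)*exp(q))*exp(q)/(-1.67*exp(2*q) + 3.41*exp(q) + 1.01)^3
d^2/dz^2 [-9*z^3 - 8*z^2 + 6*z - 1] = -54*z - 16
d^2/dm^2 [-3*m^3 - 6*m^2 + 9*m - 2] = -18*m - 12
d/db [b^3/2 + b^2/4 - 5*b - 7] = 3*b^2/2 + b/2 - 5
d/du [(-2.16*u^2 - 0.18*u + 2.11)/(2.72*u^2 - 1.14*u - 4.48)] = (2.952*u^2 + 7.8752*u + 3.2118)/(7.3984*u^4 - 6.2016*u^3 - 23.0716*u^2 + 10.2144*u + 20.0704)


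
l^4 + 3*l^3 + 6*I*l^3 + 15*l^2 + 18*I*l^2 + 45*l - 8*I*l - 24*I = (l + 3)*(l - I)^2*(l + 8*I)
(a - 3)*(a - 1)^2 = a^3 - 5*a^2 + 7*a - 3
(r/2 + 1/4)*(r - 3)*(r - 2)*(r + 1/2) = r^4/2 - 2*r^3 + 5*r^2/8 + 19*r/8 + 3/4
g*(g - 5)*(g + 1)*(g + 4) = g^4 - 21*g^2 - 20*g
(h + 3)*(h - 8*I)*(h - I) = h^3 + 3*h^2 - 9*I*h^2 - 8*h - 27*I*h - 24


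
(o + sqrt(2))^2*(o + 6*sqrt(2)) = o^3 + 8*sqrt(2)*o^2 + 26*o + 12*sqrt(2)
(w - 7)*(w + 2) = w^2 - 5*w - 14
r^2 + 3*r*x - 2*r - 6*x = (r - 2)*(r + 3*x)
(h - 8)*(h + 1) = h^2 - 7*h - 8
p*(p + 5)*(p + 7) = p^3 + 12*p^2 + 35*p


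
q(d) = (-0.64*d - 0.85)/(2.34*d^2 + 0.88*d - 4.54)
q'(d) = (-4.68*d - 0.88)*(-0.64*d - 0.85)/(2.34*d^2 + 0.88*d - 4.54)^2 - 0.64/(2.34*d^2 + 0.88*d - 4.54) = (1.4976*d^2 + 3.978*d + 3.6536)/(5.4756*d^4 + 4.1184*d^3 - 20.4728*d^2 - 7.9904*d + 20.6116)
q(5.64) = -0.06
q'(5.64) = 0.01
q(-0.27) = 0.15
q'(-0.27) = 0.13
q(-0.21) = 0.15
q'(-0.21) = 0.14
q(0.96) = 0.95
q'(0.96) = 3.74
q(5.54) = -0.06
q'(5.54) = 0.01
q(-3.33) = 0.07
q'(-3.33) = 0.02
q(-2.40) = 0.10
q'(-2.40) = 0.06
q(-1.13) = 0.05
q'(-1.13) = 0.17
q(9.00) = -0.03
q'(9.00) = 0.00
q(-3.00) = 0.08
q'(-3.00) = 0.03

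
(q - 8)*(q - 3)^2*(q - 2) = q^4 - 16*q^3 + 85*q^2 - 186*q + 144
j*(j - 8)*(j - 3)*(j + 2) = j^4 - 9*j^3 + 2*j^2 + 48*j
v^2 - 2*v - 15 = (v - 5)*(v + 3)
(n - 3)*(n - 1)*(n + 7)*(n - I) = n^4 + 3*n^3 - I*n^3 - 25*n^2 - 3*I*n^2 + 21*n + 25*I*n - 21*I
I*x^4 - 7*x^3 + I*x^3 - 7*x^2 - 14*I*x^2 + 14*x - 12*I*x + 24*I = (x + 2)*(x + 3*I)*(x + 4*I)*(I*x - I)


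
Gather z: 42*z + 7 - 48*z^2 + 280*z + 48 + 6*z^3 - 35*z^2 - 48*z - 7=6*z^3 - 83*z^2 + 274*z + 48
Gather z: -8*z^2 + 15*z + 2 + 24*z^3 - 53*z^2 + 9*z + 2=24*z^3 - 61*z^2 + 24*z + 4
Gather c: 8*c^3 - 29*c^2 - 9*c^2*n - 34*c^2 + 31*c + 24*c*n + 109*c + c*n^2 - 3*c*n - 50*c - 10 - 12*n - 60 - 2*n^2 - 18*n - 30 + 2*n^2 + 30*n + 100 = 8*c^3 + c^2*(-9*n - 63) + c*(n^2 + 21*n + 90)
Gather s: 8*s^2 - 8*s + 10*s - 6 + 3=8*s^2 + 2*s - 3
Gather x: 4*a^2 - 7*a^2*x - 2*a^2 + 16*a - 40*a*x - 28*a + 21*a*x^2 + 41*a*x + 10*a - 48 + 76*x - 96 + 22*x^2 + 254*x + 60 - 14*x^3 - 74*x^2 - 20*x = 2*a^2 - 2*a - 14*x^3 + x^2*(21*a - 52) + x*(-7*a^2 + a + 310) - 84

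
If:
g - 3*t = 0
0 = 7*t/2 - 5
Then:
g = 30/7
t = 10/7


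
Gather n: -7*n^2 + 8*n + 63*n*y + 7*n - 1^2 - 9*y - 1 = -7*n^2 + n*(63*y + 15) - 9*y - 2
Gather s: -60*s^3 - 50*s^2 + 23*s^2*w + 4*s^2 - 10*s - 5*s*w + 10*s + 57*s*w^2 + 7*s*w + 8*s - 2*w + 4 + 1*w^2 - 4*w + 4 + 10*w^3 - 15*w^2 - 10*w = -60*s^3 + s^2*(23*w - 46) + s*(57*w^2 + 2*w + 8) + 10*w^3 - 14*w^2 - 16*w + 8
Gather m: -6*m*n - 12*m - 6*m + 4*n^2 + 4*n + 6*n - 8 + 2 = m*(-6*n - 18) + 4*n^2 + 10*n - 6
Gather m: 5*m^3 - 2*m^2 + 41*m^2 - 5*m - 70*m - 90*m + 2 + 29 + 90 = 5*m^3 + 39*m^2 - 165*m + 121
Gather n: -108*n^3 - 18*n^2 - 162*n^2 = -108*n^3 - 180*n^2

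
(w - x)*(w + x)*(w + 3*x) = w^3 + 3*w^2*x - w*x^2 - 3*x^3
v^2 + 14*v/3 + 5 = (v + 5/3)*(v + 3)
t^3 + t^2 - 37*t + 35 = (t - 5)*(t - 1)*(t + 7)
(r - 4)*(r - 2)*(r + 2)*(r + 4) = r^4 - 20*r^2 + 64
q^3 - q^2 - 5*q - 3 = (q - 3)*(q + 1)^2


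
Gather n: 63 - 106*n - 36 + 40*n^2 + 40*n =40*n^2 - 66*n + 27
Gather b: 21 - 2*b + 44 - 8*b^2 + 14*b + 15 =-8*b^2 + 12*b + 80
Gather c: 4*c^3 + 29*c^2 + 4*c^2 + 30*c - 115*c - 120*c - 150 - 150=4*c^3 + 33*c^2 - 205*c - 300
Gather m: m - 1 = m - 1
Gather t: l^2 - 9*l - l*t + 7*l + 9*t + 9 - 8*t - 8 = l^2 - 2*l + t*(1 - l) + 1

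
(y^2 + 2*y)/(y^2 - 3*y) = (y + 2)/(y - 3)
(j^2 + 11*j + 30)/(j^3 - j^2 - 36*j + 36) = (j + 5)/(j^2 - 7*j + 6)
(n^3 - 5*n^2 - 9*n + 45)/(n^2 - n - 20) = (n^2 - 9)/(n + 4)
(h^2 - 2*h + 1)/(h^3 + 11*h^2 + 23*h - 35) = (h - 1)/(h^2 + 12*h + 35)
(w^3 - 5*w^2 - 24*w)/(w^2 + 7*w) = (w^2 - 5*w - 24)/(w + 7)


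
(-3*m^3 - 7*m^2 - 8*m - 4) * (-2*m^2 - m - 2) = 6*m^5 + 17*m^4 + 29*m^3 + 30*m^2 + 20*m + 8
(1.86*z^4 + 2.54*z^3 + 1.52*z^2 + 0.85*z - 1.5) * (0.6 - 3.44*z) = -6.3984*z^5 - 7.6216*z^4 - 3.7048*z^3 - 2.012*z^2 + 5.67*z - 0.9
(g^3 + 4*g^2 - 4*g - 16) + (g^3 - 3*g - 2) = 2*g^3 + 4*g^2 - 7*g - 18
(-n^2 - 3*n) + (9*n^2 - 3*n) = 8*n^2 - 6*n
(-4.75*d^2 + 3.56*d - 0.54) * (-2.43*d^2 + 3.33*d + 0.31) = 11.5425*d^4 - 24.4683*d^3 + 11.6945*d^2 - 0.6946*d - 0.1674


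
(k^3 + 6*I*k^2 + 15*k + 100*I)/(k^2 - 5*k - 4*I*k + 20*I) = (k^2 + 10*I*k - 25)/(k - 5)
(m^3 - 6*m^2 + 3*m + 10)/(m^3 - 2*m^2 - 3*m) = (m^2 - 7*m + 10)/(m*(m - 3))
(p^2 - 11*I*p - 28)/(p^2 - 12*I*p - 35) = (p - 4*I)/(p - 5*I)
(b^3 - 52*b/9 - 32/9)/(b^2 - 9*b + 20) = (9*b^3 - 52*b - 32)/(9*(b^2 - 9*b + 20))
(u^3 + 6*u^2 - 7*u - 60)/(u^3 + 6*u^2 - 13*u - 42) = (u^2 + 9*u + 20)/(u^2 + 9*u + 14)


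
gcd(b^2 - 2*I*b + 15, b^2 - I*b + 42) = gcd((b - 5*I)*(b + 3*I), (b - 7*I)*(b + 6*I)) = 1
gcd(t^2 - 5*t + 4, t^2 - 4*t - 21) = 1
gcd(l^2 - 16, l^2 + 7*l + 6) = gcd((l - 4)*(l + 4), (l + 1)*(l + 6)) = 1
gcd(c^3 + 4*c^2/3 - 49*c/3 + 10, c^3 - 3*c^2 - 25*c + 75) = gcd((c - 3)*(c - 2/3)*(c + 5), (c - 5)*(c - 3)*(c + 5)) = c^2 + 2*c - 15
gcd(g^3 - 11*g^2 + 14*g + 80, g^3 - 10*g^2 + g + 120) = g^2 - 13*g + 40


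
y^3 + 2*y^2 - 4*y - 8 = (y - 2)*(y + 2)^2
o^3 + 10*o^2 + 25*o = o*(o + 5)^2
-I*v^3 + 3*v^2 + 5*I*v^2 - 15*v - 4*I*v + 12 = (v - 4)*(v + 3*I)*(-I*v + I)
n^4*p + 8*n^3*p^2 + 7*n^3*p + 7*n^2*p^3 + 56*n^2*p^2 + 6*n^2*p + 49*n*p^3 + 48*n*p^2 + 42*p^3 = (n + 6)*(n + p)*(n + 7*p)*(n*p + p)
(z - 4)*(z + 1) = z^2 - 3*z - 4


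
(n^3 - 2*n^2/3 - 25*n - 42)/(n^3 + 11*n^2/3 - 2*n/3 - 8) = (3*n^2 - 11*n - 42)/(3*n^2 + 2*n - 8)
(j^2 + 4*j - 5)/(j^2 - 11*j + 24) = (j^2 + 4*j - 5)/(j^2 - 11*j + 24)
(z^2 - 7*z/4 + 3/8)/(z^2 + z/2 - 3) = (z - 1/4)/(z + 2)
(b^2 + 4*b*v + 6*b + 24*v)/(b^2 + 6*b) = (b + 4*v)/b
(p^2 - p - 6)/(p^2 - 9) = (p + 2)/(p + 3)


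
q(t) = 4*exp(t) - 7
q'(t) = 4*exp(t)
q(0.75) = 1.47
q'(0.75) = 8.47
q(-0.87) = -5.32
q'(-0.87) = 1.68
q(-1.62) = -6.21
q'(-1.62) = 0.79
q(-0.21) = -3.76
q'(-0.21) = 3.24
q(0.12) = -2.49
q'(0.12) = 4.51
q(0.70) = 1.06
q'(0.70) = 8.06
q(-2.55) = -6.69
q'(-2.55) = 0.31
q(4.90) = 530.16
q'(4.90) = 537.16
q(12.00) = 651012.17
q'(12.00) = 651019.17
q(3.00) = 73.34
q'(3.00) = 80.34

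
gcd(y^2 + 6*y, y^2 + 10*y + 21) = 1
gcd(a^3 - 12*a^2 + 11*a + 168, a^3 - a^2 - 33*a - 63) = a^2 - 4*a - 21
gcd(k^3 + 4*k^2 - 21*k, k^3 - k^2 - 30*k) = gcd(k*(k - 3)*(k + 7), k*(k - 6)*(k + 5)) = k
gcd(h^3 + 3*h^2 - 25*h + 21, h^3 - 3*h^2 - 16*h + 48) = h - 3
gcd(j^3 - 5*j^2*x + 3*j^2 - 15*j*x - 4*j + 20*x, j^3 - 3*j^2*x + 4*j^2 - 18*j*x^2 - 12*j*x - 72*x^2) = j + 4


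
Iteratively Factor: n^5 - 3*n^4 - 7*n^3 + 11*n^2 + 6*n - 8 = (n + 1)*(n^4 - 4*n^3 - 3*n^2 + 14*n - 8) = (n - 1)*(n + 1)*(n^3 - 3*n^2 - 6*n + 8) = (n - 1)*(n + 1)*(n + 2)*(n^2 - 5*n + 4) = (n - 4)*(n - 1)*(n + 1)*(n + 2)*(n - 1)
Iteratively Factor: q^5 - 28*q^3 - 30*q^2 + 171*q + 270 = (q + 3)*(q^4 - 3*q^3 - 19*q^2 + 27*q + 90) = (q - 5)*(q + 3)*(q^3 + 2*q^2 - 9*q - 18) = (q - 5)*(q + 3)^2*(q^2 - q - 6) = (q - 5)*(q + 2)*(q + 3)^2*(q - 3)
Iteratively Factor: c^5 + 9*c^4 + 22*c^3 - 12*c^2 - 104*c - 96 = (c + 3)*(c^4 + 6*c^3 + 4*c^2 - 24*c - 32) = (c + 3)*(c + 4)*(c^3 + 2*c^2 - 4*c - 8) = (c - 2)*(c + 3)*(c + 4)*(c^2 + 4*c + 4) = (c - 2)*(c + 2)*(c + 3)*(c + 4)*(c + 2)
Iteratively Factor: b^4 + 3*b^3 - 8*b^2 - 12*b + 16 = (b - 2)*(b^3 + 5*b^2 + 2*b - 8) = (b - 2)*(b - 1)*(b^2 + 6*b + 8) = (b - 2)*(b - 1)*(b + 4)*(b + 2)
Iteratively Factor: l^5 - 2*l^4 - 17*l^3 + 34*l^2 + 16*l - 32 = (l - 1)*(l^4 - l^3 - 18*l^2 + 16*l + 32) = (l - 1)*(l + 1)*(l^3 - 2*l^2 - 16*l + 32) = (l - 4)*(l - 1)*(l + 1)*(l^2 + 2*l - 8) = (l - 4)*(l - 2)*(l - 1)*(l + 1)*(l + 4)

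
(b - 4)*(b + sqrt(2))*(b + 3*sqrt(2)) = b^3 - 4*b^2 + 4*sqrt(2)*b^2 - 16*sqrt(2)*b + 6*b - 24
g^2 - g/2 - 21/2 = (g - 7/2)*(g + 3)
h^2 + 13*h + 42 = (h + 6)*(h + 7)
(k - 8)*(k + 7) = k^2 - k - 56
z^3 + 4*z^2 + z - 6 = (z - 1)*(z + 2)*(z + 3)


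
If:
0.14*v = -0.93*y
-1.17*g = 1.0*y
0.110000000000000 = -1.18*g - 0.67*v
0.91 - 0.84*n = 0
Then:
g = -0.02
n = 1.08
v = -0.13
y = 0.02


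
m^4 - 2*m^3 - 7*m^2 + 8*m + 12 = (m - 3)*(m - 2)*(m + 1)*(m + 2)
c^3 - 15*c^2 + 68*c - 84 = (c - 7)*(c - 6)*(c - 2)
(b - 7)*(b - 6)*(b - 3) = b^3 - 16*b^2 + 81*b - 126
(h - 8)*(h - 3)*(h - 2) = h^3 - 13*h^2 + 46*h - 48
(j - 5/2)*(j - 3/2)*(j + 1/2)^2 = j^4 - 3*j^3 + 11*j/4 + 15/16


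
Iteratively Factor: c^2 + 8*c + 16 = (c + 4)*(c + 4)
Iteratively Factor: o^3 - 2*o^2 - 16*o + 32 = (o - 2)*(o^2 - 16) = (o - 2)*(o + 4)*(o - 4)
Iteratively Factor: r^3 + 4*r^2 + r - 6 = (r - 1)*(r^2 + 5*r + 6) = (r - 1)*(r + 2)*(r + 3)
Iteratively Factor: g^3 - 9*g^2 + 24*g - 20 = (g - 2)*(g^2 - 7*g + 10) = (g - 5)*(g - 2)*(g - 2)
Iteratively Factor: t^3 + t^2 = (t + 1)*(t^2) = t*(t + 1)*(t)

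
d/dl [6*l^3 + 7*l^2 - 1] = 2*l*(9*l + 7)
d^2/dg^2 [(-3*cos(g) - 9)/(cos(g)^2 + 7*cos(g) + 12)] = 3*(cos(g)^2 - 4*cos(g) - 2)/(cos(g) + 4)^3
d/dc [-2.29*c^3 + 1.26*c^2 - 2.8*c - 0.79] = -6.87*c^2 + 2.52*c - 2.8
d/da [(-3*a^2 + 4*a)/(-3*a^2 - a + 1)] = (15*a^2 - 6*a + 4)/(9*a^4 + 6*a^3 - 5*a^2 - 2*a + 1)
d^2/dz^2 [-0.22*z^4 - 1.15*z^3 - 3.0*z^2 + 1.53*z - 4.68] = -2.64*z^2 - 6.9*z - 6.0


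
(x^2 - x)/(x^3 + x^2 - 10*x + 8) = x/(x^2 + 2*x - 8)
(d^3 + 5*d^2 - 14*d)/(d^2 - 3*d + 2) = d*(d + 7)/(d - 1)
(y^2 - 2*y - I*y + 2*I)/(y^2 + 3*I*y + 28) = (y^2 - 2*y - I*y + 2*I)/(y^2 + 3*I*y + 28)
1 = 1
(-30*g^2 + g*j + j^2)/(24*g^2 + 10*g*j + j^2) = (-5*g + j)/(4*g + j)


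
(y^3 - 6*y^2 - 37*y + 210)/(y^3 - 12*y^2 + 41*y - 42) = (y^2 + y - 30)/(y^2 - 5*y + 6)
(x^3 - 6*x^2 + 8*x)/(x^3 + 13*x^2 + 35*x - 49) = x*(x^2 - 6*x + 8)/(x^3 + 13*x^2 + 35*x - 49)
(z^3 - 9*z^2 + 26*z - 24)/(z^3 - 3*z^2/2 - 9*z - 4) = 2*(z^2 - 5*z + 6)/(2*z^2 + 5*z + 2)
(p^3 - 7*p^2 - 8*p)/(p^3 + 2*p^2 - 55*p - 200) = p*(p + 1)/(p^2 + 10*p + 25)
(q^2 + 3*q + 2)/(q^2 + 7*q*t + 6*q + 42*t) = (q^2 + 3*q + 2)/(q^2 + 7*q*t + 6*q + 42*t)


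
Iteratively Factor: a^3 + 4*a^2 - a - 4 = (a + 4)*(a^2 - 1) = (a - 1)*(a + 4)*(a + 1)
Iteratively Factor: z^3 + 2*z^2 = (z + 2)*(z^2) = z*(z + 2)*(z)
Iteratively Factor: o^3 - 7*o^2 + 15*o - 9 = (o - 1)*(o^2 - 6*o + 9) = (o - 3)*(o - 1)*(o - 3)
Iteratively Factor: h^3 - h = (h)*(h^2 - 1) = h*(h - 1)*(h + 1)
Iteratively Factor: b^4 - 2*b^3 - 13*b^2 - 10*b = (b)*(b^3 - 2*b^2 - 13*b - 10) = b*(b + 1)*(b^2 - 3*b - 10) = b*(b - 5)*(b + 1)*(b + 2)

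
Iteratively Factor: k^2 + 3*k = (k)*(k + 3)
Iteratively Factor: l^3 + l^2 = (l + 1)*(l^2) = l*(l + 1)*(l)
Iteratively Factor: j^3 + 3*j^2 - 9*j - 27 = (j - 3)*(j^2 + 6*j + 9) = (j - 3)*(j + 3)*(j + 3)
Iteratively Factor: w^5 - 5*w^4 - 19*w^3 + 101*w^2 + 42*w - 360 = (w - 3)*(w^4 - 2*w^3 - 25*w^2 + 26*w + 120) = (w - 5)*(w - 3)*(w^3 + 3*w^2 - 10*w - 24) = (w - 5)*(w - 3)*(w + 2)*(w^2 + w - 12) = (w - 5)*(w - 3)^2*(w + 2)*(w + 4)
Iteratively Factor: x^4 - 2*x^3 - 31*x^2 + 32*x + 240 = (x + 4)*(x^3 - 6*x^2 - 7*x + 60) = (x + 3)*(x + 4)*(x^2 - 9*x + 20) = (x - 5)*(x + 3)*(x + 4)*(x - 4)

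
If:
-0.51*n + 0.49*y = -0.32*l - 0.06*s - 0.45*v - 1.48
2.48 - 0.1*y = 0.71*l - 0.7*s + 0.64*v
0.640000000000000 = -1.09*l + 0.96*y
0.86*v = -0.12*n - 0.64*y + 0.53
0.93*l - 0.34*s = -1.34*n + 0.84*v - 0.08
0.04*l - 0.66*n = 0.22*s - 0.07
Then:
No Solution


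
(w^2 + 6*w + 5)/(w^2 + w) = (w + 5)/w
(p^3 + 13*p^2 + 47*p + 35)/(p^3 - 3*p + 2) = (p^3 + 13*p^2 + 47*p + 35)/(p^3 - 3*p + 2)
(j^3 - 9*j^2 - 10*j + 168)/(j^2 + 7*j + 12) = (j^2 - 13*j + 42)/(j + 3)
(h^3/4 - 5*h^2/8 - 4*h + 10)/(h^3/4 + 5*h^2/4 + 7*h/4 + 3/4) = (h^3 - 5*h^2/2 - 16*h + 40)/(h^3 + 5*h^2 + 7*h + 3)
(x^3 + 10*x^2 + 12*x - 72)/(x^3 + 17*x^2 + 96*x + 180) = (x - 2)/(x + 5)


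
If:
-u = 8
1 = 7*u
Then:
No Solution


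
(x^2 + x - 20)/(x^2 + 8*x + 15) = (x - 4)/(x + 3)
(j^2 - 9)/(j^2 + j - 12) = (j + 3)/(j + 4)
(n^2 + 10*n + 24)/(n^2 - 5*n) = (n^2 + 10*n + 24)/(n*(n - 5))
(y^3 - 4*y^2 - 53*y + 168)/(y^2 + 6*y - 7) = (y^2 - 11*y + 24)/(y - 1)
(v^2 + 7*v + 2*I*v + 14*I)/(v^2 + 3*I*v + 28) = (v^2 + v*(7 + 2*I) + 14*I)/(v^2 + 3*I*v + 28)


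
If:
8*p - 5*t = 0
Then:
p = 5*t/8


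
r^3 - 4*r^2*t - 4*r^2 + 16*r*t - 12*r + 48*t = (r - 6)*(r + 2)*(r - 4*t)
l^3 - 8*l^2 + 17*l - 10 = (l - 5)*(l - 2)*(l - 1)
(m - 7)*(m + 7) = m^2 - 49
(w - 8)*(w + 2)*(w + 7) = w^3 + w^2 - 58*w - 112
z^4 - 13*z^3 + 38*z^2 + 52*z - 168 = (z - 7)*(z - 6)*(z - 2)*(z + 2)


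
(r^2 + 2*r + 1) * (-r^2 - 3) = -r^4 - 2*r^3 - 4*r^2 - 6*r - 3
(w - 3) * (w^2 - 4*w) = w^3 - 7*w^2 + 12*w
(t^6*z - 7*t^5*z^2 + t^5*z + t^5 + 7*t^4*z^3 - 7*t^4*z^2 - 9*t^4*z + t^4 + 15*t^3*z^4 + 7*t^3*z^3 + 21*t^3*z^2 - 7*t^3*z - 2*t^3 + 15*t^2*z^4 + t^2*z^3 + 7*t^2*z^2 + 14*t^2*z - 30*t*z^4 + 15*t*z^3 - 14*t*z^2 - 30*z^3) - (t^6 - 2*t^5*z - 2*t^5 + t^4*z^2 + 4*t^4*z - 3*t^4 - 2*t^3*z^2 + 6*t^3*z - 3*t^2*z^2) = t^6*z - t^6 - 7*t^5*z^2 + 3*t^5*z + 3*t^5 + 7*t^4*z^3 - 8*t^4*z^2 - 13*t^4*z + 4*t^4 + 15*t^3*z^4 + 7*t^3*z^3 + 23*t^3*z^2 - 13*t^3*z - 2*t^3 + 15*t^2*z^4 + t^2*z^3 + 10*t^2*z^2 + 14*t^2*z - 30*t*z^4 + 15*t*z^3 - 14*t*z^2 - 30*z^3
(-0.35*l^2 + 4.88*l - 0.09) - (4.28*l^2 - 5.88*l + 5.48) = -4.63*l^2 + 10.76*l - 5.57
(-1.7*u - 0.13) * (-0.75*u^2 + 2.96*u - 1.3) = 1.275*u^3 - 4.9345*u^2 + 1.8252*u + 0.169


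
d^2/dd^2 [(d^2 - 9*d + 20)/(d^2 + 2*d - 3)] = 2*(-11*d^3 + 69*d^2 + 39*d + 95)/(d^6 + 6*d^5 + 3*d^4 - 28*d^3 - 9*d^2 + 54*d - 27)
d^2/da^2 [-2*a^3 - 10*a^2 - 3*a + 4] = -12*a - 20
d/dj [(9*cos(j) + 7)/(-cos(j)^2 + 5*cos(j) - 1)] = (-9*cos(j)^2 - 14*cos(j) + 44)*sin(j)/(sin(j)^2 + 5*cos(j) - 2)^2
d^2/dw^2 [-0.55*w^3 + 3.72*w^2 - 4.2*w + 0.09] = 7.44 - 3.3*w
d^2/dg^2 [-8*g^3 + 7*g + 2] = -48*g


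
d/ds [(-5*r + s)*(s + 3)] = -5*r + 2*s + 3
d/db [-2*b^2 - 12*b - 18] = -4*b - 12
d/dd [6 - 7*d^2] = -14*d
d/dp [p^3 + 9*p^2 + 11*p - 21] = 3*p^2 + 18*p + 11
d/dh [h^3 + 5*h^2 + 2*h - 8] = 3*h^2 + 10*h + 2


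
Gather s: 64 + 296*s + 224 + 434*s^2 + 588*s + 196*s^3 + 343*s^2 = 196*s^3 + 777*s^2 + 884*s + 288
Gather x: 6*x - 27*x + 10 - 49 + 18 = -21*x - 21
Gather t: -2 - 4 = -6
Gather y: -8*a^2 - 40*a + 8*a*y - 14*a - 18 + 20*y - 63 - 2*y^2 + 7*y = -8*a^2 - 54*a - 2*y^2 + y*(8*a + 27) - 81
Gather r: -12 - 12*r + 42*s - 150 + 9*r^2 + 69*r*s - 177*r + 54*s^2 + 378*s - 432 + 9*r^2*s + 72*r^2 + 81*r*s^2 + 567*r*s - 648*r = r^2*(9*s + 81) + r*(81*s^2 + 636*s - 837) + 54*s^2 + 420*s - 594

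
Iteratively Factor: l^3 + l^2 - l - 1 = (l + 1)*(l^2 - 1) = (l - 1)*(l + 1)*(l + 1)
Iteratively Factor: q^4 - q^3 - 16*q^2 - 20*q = (q - 5)*(q^3 + 4*q^2 + 4*q) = (q - 5)*(q + 2)*(q^2 + 2*q) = q*(q - 5)*(q + 2)*(q + 2)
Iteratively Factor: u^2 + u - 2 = (u - 1)*(u + 2)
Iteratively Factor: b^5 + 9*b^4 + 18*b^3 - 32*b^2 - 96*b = (b + 4)*(b^4 + 5*b^3 - 2*b^2 - 24*b) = (b + 3)*(b + 4)*(b^3 + 2*b^2 - 8*b) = (b + 3)*(b + 4)^2*(b^2 - 2*b) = b*(b + 3)*(b + 4)^2*(b - 2)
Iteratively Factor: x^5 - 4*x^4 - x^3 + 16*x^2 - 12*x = (x - 1)*(x^4 - 3*x^3 - 4*x^2 + 12*x) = (x - 3)*(x - 1)*(x^3 - 4*x) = (x - 3)*(x - 2)*(x - 1)*(x^2 + 2*x) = x*(x - 3)*(x - 2)*(x - 1)*(x + 2)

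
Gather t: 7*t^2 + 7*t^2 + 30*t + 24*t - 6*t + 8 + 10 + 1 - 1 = 14*t^2 + 48*t + 18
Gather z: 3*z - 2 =3*z - 2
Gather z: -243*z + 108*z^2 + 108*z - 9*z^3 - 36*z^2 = -9*z^3 + 72*z^2 - 135*z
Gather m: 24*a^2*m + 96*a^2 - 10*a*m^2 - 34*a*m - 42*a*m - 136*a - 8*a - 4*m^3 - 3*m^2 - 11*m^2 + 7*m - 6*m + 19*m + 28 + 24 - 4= 96*a^2 - 144*a - 4*m^3 + m^2*(-10*a - 14) + m*(24*a^2 - 76*a + 20) + 48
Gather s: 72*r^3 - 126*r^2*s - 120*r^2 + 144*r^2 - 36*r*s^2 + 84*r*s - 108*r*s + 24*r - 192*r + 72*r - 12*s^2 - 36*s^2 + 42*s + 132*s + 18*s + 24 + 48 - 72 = 72*r^3 + 24*r^2 - 96*r + s^2*(-36*r - 48) + s*(-126*r^2 - 24*r + 192)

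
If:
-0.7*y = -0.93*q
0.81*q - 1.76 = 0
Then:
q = 2.17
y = 2.89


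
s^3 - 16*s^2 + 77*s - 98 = (s - 7)^2*(s - 2)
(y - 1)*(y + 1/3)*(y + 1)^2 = y^4 + 4*y^3/3 - 2*y^2/3 - 4*y/3 - 1/3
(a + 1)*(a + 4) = a^2 + 5*a + 4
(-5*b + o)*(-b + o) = 5*b^2 - 6*b*o + o^2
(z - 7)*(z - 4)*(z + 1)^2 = z^4 - 9*z^3 + 7*z^2 + 45*z + 28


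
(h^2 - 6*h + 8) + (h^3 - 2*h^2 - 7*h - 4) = h^3 - h^2 - 13*h + 4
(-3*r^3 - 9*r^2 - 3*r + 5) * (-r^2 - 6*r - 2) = 3*r^5 + 27*r^4 + 63*r^3 + 31*r^2 - 24*r - 10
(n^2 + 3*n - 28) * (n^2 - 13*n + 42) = n^4 - 10*n^3 - 25*n^2 + 490*n - 1176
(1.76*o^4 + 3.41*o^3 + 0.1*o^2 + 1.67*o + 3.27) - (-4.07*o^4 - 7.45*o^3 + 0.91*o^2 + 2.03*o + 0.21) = 5.83*o^4 + 10.86*o^3 - 0.81*o^2 - 0.36*o + 3.06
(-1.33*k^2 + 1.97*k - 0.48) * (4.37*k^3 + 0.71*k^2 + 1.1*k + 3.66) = -5.8121*k^5 + 7.6646*k^4 - 2.1619*k^3 - 3.0416*k^2 + 6.6822*k - 1.7568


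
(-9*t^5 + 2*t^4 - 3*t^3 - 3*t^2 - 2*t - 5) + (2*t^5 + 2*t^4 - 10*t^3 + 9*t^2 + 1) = -7*t^5 + 4*t^4 - 13*t^3 + 6*t^2 - 2*t - 4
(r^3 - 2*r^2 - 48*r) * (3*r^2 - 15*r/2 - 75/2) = 3*r^5 - 27*r^4/2 - 333*r^3/2 + 435*r^2 + 1800*r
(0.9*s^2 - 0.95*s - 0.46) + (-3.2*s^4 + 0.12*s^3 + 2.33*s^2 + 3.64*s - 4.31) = -3.2*s^4 + 0.12*s^3 + 3.23*s^2 + 2.69*s - 4.77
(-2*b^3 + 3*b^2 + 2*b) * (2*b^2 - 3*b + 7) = -4*b^5 + 12*b^4 - 19*b^3 + 15*b^2 + 14*b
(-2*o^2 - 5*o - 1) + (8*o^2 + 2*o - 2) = 6*o^2 - 3*o - 3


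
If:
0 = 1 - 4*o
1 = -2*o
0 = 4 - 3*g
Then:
No Solution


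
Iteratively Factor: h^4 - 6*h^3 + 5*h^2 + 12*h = (h - 3)*(h^3 - 3*h^2 - 4*h) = (h - 3)*(h + 1)*(h^2 - 4*h) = h*(h - 3)*(h + 1)*(h - 4)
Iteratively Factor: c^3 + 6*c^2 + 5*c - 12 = (c + 4)*(c^2 + 2*c - 3) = (c - 1)*(c + 4)*(c + 3)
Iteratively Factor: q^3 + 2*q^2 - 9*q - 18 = (q - 3)*(q^2 + 5*q + 6) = (q - 3)*(q + 3)*(q + 2)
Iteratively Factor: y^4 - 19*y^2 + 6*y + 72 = (y - 3)*(y^3 + 3*y^2 - 10*y - 24) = (y - 3)^2*(y^2 + 6*y + 8) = (y - 3)^2*(y + 4)*(y + 2)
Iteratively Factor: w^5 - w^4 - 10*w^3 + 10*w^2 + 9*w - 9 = (w - 3)*(w^4 + 2*w^3 - 4*w^2 - 2*w + 3) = (w - 3)*(w - 1)*(w^3 + 3*w^2 - w - 3) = (w - 3)*(w - 1)*(w + 1)*(w^2 + 2*w - 3) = (w - 3)*(w - 1)*(w + 1)*(w + 3)*(w - 1)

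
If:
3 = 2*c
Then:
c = 3/2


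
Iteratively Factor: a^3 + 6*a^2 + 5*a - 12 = (a + 3)*(a^2 + 3*a - 4) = (a + 3)*(a + 4)*(a - 1)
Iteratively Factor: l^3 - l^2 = (l)*(l^2 - l) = l*(l - 1)*(l)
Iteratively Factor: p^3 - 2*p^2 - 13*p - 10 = (p - 5)*(p^2 + 3*p + 2) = (p - 5)*(p + 1)*(p + 2)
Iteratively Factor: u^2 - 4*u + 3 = (u - 1)*(u - 3)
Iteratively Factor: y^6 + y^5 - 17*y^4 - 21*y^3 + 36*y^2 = (y - 1)*(y^5 + 2*y^4 - 15*y^3 - 36*y^2) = (y - 1)*(y + 3)*(y^4 - y^3 - 12*y^2) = y*(y - 1)*(y + 3)*(y^3 - y^2 - 12*y) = y*(y - 1)*(y + 3)^2*(y^2 - 4*y) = y*(y - 4)*(y - 1)*(y + 3)^2*(y)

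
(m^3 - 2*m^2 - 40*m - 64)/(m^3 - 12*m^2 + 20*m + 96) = (m + 4)/(m - 6)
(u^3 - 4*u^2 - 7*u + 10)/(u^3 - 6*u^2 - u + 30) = (u - 1)/(u - 3)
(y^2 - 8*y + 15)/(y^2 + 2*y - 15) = (y - 5)/(y + 5)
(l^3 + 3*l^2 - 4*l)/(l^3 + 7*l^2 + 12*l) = (l - 1)/(l + 3)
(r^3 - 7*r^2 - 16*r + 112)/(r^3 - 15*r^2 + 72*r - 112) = (r + 4)/(r - 4)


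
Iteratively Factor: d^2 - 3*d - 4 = (d - 4)*(d + 1)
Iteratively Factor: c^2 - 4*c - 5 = (c + 1)*(c - 5)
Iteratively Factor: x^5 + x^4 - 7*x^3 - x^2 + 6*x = (x)*(x^4 + x^3 - 7*x^2 - x + 6) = x*(x - 1)*(x^3 + 2*x^2 - 5*x - 6) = x*(x - 1)*(x + 1)*(x^2 + x - 6) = x*(x - 2)*(x - 1)*(x + 1)*(x + 3)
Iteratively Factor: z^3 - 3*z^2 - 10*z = (z - 5)*(z^2 + 2*z) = (z - 5)*(z + 2)*(z)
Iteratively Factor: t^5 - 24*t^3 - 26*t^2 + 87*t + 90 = (t + 1)*(t^4 - t^3 - 23*t^2 - 3*t + 90) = (t + 1)*(t + 3)*(t^3 - 4*t^2 - 11*t + 30) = (t - 2)*(t + 1)*(t + 3)*(t^2 - 2*t - 15) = (t - 5)*(t - 2)*(t + 1)*(t + 3)*(t + 3)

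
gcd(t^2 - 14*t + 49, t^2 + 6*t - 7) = 1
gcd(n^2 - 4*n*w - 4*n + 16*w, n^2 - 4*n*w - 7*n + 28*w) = -n + 4*w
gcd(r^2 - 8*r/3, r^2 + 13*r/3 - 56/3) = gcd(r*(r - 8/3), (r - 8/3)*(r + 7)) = r - 8/3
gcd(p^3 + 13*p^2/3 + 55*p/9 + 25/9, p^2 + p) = p + 1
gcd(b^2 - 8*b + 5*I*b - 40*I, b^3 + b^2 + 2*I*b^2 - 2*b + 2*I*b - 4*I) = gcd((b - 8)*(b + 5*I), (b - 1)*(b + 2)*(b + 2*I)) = 1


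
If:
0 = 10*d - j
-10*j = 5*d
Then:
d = 0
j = 0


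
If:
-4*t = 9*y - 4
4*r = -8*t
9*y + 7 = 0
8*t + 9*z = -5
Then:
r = -11/2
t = 11/4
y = -7/9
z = -3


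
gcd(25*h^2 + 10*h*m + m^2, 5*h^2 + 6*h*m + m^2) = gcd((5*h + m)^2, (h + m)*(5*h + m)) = 5*h + m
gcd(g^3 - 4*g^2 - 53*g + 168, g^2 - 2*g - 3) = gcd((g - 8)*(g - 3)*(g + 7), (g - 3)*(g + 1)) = g - 3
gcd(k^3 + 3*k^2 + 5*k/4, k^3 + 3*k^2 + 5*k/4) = k^3 + 3*k^2 + 5*k/4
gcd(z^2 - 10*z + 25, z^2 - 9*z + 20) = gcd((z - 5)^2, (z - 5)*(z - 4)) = z - 5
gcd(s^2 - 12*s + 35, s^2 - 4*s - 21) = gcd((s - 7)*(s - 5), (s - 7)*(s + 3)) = s - 7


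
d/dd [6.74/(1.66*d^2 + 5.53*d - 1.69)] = (-22.3768*d - 37.2722)/(1.66*d^2 + 5.53*d - 1.69)^2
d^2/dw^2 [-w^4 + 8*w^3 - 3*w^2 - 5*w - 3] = -12*w^2 + 48*w - 6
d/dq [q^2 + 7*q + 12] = 2*q + 7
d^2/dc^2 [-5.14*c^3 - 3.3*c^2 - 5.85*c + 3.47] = -30.84*c - 6.6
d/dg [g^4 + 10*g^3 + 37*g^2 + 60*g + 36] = 4*g^3 + 30*g^2 + 74*g + 60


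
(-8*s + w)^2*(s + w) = 64*s^3 + 48*s^2*w - 15*s*w^2 + w^3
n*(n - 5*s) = n^2 - 5*n*s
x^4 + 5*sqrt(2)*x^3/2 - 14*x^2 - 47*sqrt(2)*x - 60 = (x - 3*sqrt(2))*(x + sqrt(2))*(x + 2*sqrt(2))*(x + 5*sqrt(2)/2)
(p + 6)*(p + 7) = p^2 + 13*p + 42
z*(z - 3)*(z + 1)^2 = z^4 - z^3 - 5*z^2 - 3*z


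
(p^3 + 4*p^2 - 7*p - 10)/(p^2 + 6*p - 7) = (p^3 + 4*p^2 - 7*p - 10)/(p^2 + 6*p - 7)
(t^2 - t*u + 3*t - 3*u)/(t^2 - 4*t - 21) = (t - u)/(t - 7)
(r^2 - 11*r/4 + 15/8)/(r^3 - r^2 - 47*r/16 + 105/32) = 4/(4*r + 7)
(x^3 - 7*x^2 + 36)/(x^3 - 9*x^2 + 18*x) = (x + 2)/x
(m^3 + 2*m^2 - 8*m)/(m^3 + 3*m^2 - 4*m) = (m - 2)/(m - 1)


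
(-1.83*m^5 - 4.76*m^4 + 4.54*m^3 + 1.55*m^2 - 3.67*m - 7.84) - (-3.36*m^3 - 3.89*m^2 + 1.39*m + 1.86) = -1.83*m^5 - 4.76*m^4 + 7.9*m^3 + 5.44*m^2 - 5.06*m - 9.7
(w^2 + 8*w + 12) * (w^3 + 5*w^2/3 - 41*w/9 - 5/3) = w^5 + 29*w^4/3 + 187*w^3/9 - 163*w^2/9 - 68*w - 20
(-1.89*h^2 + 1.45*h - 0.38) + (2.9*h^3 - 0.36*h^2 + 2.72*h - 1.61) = 2.9*h^3 - 2.25*h^2 + 4.17*h - 1.99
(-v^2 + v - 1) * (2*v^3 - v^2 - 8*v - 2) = -2*v^5 + 3*v^4 + 5*v^3 - 5*v^2 + 6*v + 2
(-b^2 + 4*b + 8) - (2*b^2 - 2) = -3*b^2 + 4*b + 10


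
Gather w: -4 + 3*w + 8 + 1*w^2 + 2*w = w^2 + 5*w + 4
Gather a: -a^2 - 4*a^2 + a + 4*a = -5*a^2 + 5*a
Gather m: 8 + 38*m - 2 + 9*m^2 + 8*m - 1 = 9*m^2 + 46*m + 5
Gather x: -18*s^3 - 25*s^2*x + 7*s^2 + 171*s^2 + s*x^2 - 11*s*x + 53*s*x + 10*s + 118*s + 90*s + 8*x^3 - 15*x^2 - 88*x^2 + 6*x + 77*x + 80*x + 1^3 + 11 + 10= -18*s^3 + 178*s^2 + 218*s + 8*x^3 + x^2*(s - 103) + x*(-25*s^2 + 42*s + 163) + 22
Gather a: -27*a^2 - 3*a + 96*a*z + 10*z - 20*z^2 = -27*a^2 + a*(96*z - 3) - 20*z^2 + 10*z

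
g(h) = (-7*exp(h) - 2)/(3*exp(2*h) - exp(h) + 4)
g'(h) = (-7*exp(h) - 2)*(-6*exp(2*h) + exp(h))/(3*exp(2*h) - exp(h) + 4)^2 - 7*exp(h)/(3*exp(2*h) - exp(h) + 4)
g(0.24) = -1.44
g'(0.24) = 0.42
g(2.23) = -0.26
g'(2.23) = 0.27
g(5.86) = -0.01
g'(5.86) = 0.01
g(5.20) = -0.01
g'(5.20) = 0.01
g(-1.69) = -0.84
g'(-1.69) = -0.33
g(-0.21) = -1.49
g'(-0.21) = -0.20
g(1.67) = -0.47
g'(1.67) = 0.48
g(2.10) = -0.30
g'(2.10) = 0.31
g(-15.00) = -0.50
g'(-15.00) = 0.00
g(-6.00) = -0.50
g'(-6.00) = 0.00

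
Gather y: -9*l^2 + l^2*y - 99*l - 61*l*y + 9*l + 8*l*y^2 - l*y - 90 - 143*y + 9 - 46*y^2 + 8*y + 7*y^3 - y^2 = -9*l^2 - 90*l + 7*y^3 + y^2*(8*l - 47) + y*(l^2 - 62*l - 135) - 81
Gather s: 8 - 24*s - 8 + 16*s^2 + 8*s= 16*s^2 - 16*s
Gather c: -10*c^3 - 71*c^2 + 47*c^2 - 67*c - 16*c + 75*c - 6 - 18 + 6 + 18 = -10*c^3 - 24*c^2 - 8*c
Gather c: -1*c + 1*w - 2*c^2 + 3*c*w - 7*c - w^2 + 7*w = -2*c^2 + c*(3*w - 8) - w^2 + 8*w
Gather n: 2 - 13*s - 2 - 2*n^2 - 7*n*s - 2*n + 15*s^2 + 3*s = -2*n^2 + n*(-7*s - 2) + 15*s^2 - 10*s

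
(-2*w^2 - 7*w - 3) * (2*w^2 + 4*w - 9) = -4*w^4 - 22*w^3 - 16*w^2 + 51*w + 27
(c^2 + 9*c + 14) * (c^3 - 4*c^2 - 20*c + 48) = c^5 + 5*c^4 - 42*c^3 - 188*c^2 + 152*c + 672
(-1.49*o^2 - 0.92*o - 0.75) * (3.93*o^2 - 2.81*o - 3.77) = -5.8557*o^4 + 0.571299999999999*o^3 + 5.255*o^2 + 5.5759*o + 2.8275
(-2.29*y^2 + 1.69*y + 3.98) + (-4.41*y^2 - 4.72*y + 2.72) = -6.7*y^2 - 3.03*y + 6.7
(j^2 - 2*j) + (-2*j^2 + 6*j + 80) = -j^2 + 4*j + 80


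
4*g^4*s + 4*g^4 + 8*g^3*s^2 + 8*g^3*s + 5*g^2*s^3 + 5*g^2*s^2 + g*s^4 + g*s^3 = (g + s)*(2*g + s)^2*(g*s + g)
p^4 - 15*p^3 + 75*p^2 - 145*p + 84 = (p - 7)*(p - 4)*(p - 3)*(p - 1)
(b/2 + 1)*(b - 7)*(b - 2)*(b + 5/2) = b^4/2 - 9*b^3/4 - 43*b^2/4 + 9*b + 35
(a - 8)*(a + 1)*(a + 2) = a^3 - 5*a^2 - 22*a - 16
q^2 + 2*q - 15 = (q - 3)*(q + 5)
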